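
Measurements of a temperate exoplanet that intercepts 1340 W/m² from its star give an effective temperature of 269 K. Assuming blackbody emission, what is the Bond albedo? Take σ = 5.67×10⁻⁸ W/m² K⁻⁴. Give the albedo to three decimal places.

From σT⁴ = S(1−α)/4 we invert for α: 1−α = 4σT⁴/S.
4σT⁴ = 4·5.67×10⁻⁸·(269)⁴ = 1188 W/m².
1−α = 1188/1340 = 0.8862, so α = 0.1138.

0.114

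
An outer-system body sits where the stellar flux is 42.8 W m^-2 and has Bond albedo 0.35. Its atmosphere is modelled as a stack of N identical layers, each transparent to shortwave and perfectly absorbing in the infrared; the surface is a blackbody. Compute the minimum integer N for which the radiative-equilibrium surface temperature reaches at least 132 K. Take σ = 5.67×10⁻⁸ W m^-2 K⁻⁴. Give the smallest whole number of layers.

2

OLR = S(1−α)/4 = 6.955 W m^-2; the top layer radiates at T_e = 105.2 K.
T_s = (N+1)^(1/4)·T_e ≥ 132 K requires N+1 ≥ (T_s/T_e)⁴ = (132/105.2)⁴ = 2.475.
Rounding up, N = 2.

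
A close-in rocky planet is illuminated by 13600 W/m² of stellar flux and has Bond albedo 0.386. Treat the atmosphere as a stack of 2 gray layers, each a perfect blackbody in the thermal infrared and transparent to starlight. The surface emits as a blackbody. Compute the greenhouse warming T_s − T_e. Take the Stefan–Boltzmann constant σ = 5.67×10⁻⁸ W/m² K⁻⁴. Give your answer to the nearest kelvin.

138 K

The effective emission temperature is T_e = [S(1−α)/(4σ)]^¼ = 438.0 K.
T_s = (N+1)^(1/4)·T_e = 576.5 K.
So the greenhouse effect raises the surface by 576.5 − 438.0 = 138.5 K.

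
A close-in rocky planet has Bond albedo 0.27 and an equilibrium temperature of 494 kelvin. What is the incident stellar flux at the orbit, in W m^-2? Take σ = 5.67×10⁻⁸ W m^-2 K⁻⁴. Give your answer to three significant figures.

18500 W m^-2

From S(1−α)/4 = σT⁴: S = 4σT⁴/(1−α).
The emitted flux is σT⁴ = 3377 W m^-2.
S = 4·3377/0.73 = 18500 W m^-2.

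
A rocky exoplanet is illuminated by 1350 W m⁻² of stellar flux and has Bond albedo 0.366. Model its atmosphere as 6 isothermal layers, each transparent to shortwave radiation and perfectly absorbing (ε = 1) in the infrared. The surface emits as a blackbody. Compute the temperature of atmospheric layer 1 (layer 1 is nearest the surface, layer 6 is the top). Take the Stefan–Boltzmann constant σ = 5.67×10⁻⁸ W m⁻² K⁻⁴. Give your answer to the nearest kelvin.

Top-of-atmosphere balance: σT_e⁴ = S(1−α)/4 = 214.0 W m⁻² → T_e = 247.9 K.
The net upward flux σT_e⁴ is constant between every pair of levels, so T_k⁴ = (N+1−k)T_e⁴.
With k = 1: T_1 = (6+1−1)^¼·247.9 K = 387.9 K.

388 K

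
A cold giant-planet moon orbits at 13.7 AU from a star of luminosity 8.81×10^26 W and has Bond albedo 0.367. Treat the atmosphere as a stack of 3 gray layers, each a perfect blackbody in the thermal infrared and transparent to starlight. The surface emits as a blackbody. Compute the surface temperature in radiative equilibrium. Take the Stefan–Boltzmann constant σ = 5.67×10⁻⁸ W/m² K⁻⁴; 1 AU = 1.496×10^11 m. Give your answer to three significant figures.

d = 13.7 × 1.496×10^11 m = 2.050×10^12 m.
S = L/(4πd²) = 16.69 W/m².
OLR = S(1−α)/4 = 2.641 W/m²; the top layer radiates at T_e = 82.61 K.
For an N-layer opaque stack, T_s⁴ = (N+1)T_e⁴, hence T_s = (4)^(1/4)×82.61 K = 116.8 K.

117 K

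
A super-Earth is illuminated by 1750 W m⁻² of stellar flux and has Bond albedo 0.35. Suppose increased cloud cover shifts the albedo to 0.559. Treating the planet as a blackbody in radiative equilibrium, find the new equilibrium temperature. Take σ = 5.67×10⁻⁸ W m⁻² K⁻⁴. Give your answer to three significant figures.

New equilibrium: T₂ = [(1−0.559)·1750/(4σ)]^(1/4) = 241.5 K.

242 K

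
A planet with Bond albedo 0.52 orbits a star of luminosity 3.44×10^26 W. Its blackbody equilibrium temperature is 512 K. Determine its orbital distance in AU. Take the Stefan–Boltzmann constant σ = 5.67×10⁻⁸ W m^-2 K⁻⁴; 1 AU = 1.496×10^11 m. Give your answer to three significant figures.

0.194 AU

Required flux: S = 4σT⁴/(1−α) = 32470 W m^-2.
From L = 4πd²S, d = √(3.44×10^26/(4π·32470)) = 2.904×10^10 m = 0.1941 AU.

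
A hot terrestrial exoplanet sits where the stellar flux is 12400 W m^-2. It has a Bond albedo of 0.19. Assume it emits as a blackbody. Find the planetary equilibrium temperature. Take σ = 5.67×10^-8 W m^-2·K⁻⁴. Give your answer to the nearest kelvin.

459 K

Absorbed flux (global mean): S(1−α)/4 = 12400·0.81/4 = 2511 W m^-2.
Balancing against σT⁴: T = (2511/5.67×10⁻⁸)^(1/4) = 458.7 K.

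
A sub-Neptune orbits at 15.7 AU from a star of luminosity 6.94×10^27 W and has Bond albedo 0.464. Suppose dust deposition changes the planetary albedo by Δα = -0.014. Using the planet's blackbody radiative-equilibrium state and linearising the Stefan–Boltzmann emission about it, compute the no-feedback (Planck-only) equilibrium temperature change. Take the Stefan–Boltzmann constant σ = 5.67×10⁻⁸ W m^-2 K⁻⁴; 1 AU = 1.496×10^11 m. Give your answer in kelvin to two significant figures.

0.81 kelvin

Orbital distance: d = 15.7 AU = 2.349×10^12 m.
Flux at the orbit: S = L/(4πd²) = 6.94×10^27/(4π·(2.35×10^12)²) = 100.1 W m^-2.
Reference equilibrium: T_e = [S(1−α)/(4σ)]^(1/4) = 124.0 K.
ΔF = −(S/4)Δα = −(100.1/4)×(-0.014) = 0.3504 W m^-2.
Linearising σT⁴ gives d(σT⁴)/dT = 4σT_e³ = 0.4327 W m^-2 per K.
ΔT₀ = ΔF/λ_P = 0.3504/0.4327 = 0.810 K.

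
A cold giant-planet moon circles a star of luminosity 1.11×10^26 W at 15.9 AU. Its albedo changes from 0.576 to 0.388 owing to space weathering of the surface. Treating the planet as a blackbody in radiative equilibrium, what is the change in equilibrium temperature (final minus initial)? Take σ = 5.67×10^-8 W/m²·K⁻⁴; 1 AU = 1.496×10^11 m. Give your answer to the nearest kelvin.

4 K

Orbital distance: d = 15.9 AU = 2.379×10^12 m.
Flux at the orbit: S = L/(4πd²) = 1.11×10^26/(4π·(2.38×10^12)²) = 1.561 W/m².
Before: T₁ = [1.561·0.424/(4σ)]^(1/4) = 41.33 K.
Final:   T₂ = [S(1−0.388)/(4σ)]^(1/4) = 45.30 K.
ΔT = T₂ − T₁ = 3.972 K.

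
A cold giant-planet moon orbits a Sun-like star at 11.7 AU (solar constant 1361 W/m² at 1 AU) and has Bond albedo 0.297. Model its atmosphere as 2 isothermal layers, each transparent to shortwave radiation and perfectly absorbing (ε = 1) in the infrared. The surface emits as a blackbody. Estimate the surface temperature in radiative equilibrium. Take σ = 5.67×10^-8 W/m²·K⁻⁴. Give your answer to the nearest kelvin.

98 K

Irradiance scales as 1/d², so S = 1361 W/m² × (1/11.7)² = 9.942 W/m².
OLR = S(1−α)/4 = 1.747 W/m²; the top layer radiates at T_e = 74.51 K.
Layer-by-layer balance gives σT_s⁴ = (N+1)σT_e⁴, so T_s = 3^¼·74.51 = 98.06 K.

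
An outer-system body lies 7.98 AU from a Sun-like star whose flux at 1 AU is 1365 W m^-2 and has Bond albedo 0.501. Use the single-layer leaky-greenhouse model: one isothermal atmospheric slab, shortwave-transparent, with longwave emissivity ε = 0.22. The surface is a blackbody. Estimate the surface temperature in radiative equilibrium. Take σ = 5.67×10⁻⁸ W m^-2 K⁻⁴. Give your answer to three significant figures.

85.3 K

Flux at the orbit: S = 1365/(7.98)² = 21.44 W m^-2.
Effective emission temperature (TOA balance): σT_e⁴ = S(1−α)/4 = 2.674 W m^-2 → T_e = 82.87 K.
The surface balance (absorbed SW + ε·downward IR = σT_s⁴) with T_a⁴ = T_s⁴/2 reduces to T_s = T_e·[2/(2−ε)]^¼ = 85.32 K.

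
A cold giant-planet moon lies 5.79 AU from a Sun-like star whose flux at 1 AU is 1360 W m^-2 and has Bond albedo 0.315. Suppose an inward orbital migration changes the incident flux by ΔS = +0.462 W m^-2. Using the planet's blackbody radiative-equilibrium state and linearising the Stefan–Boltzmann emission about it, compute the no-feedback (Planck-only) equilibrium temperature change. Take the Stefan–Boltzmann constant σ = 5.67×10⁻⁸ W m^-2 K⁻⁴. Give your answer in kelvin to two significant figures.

0.30 K

By the inverse-square law, S = 1360/5.79² = 40.57 W m^-2.
Unperturbed T_e = [40.57·(1−0.315)/(4σ)]^¼ = 105.2 K.
TOA radiative forcing: ΔF = (1−α)ΔS/4 = 0.685·(+0.462)/4 = 0.07912 W m^-2.
The Planck feedback parameter is 4σT_e³ = 0.2641 W m^-2/K.
ΔT₀ = ΔF/λ_P = 0.07912/0.2641 = 0.300 K.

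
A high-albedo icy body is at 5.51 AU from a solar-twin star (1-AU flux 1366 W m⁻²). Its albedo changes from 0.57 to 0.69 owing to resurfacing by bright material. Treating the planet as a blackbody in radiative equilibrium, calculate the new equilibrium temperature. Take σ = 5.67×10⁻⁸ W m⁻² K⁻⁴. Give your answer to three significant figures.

88.6 K

By the inverse-square law, S = 1366/5.51² = 44.99 W m⁻².
T₂ = [S(1−α₂)/(4σ)]^(1/4) = [44.99·0.31/(4σ)]^(1/4) = 88.56 K.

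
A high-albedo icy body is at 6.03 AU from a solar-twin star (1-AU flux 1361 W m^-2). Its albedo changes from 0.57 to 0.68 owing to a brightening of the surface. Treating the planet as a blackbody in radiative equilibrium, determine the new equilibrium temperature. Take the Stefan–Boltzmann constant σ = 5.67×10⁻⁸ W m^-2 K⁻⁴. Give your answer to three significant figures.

Flux at the orbit: S = 1361/(6.03)² = 37.43 W m^-2.
T₂ = [S(1−α₂)/(4σ)]^(1/4) = [37.43·0.32/(4σ)]^(1/4) = 85.25 K.

85.2 K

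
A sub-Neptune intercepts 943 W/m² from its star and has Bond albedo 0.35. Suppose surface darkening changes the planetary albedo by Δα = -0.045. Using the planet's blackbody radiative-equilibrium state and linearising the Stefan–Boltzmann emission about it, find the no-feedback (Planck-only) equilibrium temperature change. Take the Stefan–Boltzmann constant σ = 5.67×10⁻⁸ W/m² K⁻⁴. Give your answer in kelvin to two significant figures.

The baseline emission temperature is T_e = 228.0 K.
TOA radiative forcing: ΔF = −S·Δα/4 = −943.0·(-0.045)/4 = 10.61 W/m².
Linearising σT⁴ gives d(σT⁴)/dT = 4σT_e³ = 2.688 W/m² per K.
So ΔT₀ = 10.61/2.688 = 3.95 K.

3.9 K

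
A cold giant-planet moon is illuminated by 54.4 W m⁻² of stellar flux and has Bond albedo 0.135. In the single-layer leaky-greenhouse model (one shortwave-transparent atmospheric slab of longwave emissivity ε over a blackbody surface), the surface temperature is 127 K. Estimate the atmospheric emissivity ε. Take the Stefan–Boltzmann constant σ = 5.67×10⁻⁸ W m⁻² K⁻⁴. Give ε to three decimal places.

0.405

First, T_e = [54.40·(1−0.135)/(4σ)]^(1/4) = 120.0 K.
Inverting T_s⁴ = 2T_e⁴/(2−ε): (T_e/T_s)⁴ = 0.7975, so ε = 2(1 − 0.7975) = 0.4049.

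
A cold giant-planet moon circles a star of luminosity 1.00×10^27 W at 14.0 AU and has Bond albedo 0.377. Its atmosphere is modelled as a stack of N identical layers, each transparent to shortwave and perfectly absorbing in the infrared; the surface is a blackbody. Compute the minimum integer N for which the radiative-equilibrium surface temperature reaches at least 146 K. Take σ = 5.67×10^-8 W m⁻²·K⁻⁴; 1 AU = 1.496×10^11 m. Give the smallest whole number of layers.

9

d = 14.0 × 1.496×10^11 m = 2.094×10^12 m.
Spreading L over a sphere of radius d: S = 1.00×10^27/(4π·2.09×10^12²) = 18.14 W m⁻².
The effective emission temperature is T_e = [S(1−α)/(4σ)]^¼ = 84.02 K.
Since T_s⁴ = (N+1)T_e⁴, we need N ≥ (T_s/T_e)⁴ − 1 = 8.118.
So N ≥ 8.118; the smallest integer is N = 9.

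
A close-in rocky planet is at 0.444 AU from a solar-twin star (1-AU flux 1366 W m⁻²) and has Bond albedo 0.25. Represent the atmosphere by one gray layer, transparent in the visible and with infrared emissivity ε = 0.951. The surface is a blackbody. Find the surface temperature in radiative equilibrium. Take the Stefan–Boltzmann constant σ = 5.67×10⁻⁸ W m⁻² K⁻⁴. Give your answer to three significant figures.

457 K

Irradiance scales as 1/d², so S = 1366 W m⁻² × (1/0.444)² = 6929 W m⁻².
At the top of the atmosphere, σT_e⁴ = S(1−α)/4 = 1299 W m⁻², giving T_e = 389.1 K.
Surface balance with a leaky layer gives σT_s⁴ = σT_e⁴·2/(2−ε), so T_s = T_e·[2/(2−0.951)]^(1/4) = 457.2 K.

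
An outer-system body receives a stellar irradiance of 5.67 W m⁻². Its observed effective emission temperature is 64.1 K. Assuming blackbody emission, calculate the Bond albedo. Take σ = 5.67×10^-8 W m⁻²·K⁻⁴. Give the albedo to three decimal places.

0.325

From σT⁴ = S(1−α)/4 we invert for α: 1−α = 4σT⁴/S.
4σT⁴ = 4·5.67×10⁻⁸·(64.1)⁴ = 3.829 W m⁻².
Hence α = 1 − 3.829/5.670 = 0.3247.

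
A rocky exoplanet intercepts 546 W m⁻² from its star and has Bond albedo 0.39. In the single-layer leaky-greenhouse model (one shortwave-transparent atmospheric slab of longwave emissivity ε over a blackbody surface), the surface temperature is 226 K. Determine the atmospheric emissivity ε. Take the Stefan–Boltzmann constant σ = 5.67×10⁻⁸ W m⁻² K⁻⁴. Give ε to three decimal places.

0.874

TOA balance gives T_e = 195.8 K.
T_s⁴ = T_e⁴·2/(2−ε) → ε = 2 − 2(T_e/T_s)⁴ = 2 − 2·(195.8/226)⁴ = 0.8742.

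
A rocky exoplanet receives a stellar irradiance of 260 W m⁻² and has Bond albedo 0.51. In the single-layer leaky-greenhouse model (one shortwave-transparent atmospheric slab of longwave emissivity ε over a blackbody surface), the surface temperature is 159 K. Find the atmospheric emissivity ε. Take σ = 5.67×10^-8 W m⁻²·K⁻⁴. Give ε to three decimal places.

Effective temperature: T_e = [S(1−α)/(4σ)]^(1/4) = 154.0 K.
Since (2−ε)/2 = (T_e/T_s)⁴ = 0.8789, ε = 0.2422.

0.242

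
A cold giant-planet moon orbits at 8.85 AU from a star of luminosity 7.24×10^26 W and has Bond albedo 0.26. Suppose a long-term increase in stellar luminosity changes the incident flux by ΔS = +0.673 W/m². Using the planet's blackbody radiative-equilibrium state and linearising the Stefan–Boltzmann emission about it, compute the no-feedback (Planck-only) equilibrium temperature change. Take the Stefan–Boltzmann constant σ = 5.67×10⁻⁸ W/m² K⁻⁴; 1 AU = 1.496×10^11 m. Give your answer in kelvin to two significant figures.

0.52 K

d = 8.85 × 1.496×10^11 m = 1.324×10^12 m.
Flux at the orbit: S = L/(4πd²) = 7.24×10^26/(4π·(1.32×10^12)²) = 32.87 W/m².
Reference equilibrium: T_e = [S(1−α)/(4σ)]^(1/4) = 101.8 K.
TOA radiative forcing: ΔF = (1−α)ΔS/4 = 0.74·(+0.673)/4 = 0.1245 W/m².
The Planck feedback parameter is 4σT_e³ = 0.2390 W/m²/K.
Hence the no-feedback warming is ΔF/(4σT_e³) = 0.521 K.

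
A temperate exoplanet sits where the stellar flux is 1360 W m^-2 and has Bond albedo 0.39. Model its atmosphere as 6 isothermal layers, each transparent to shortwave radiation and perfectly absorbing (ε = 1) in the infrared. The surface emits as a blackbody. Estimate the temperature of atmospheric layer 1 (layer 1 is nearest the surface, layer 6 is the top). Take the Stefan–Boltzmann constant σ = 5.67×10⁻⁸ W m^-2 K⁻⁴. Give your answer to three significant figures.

385 kelvin

OLR = S(1−α)/4 = 207.4 W m^-2; the top layer radiates at T_e = 245.9 K.
The net upward flux σT_e⁴ is constant between every pair of levels, so T_k⁴ = (N+1−k)T_e⁴.
T_1 = (6)^(1/4)·245.9 = 384.9 K.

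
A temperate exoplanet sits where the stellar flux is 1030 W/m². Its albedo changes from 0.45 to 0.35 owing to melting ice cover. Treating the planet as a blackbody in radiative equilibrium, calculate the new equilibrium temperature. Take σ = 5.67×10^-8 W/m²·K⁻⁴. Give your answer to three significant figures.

233 kelvin

New equilibrium: T₂ = [(1−0.35)·1030/(4σ)]^(1/4) = 233.1 K.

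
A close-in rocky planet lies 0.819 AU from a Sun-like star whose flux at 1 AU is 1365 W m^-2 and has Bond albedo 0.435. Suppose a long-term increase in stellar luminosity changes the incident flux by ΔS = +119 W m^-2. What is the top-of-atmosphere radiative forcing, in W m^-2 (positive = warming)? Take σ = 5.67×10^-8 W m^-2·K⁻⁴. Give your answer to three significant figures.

16.8 W m^-2

Irradiance scales as 1/d², so S = 1365 W m^-2 × (1/0.819)² = 2035 W m^-2.
TOA radiative forcing: ΔF = (1−α)ΔS/4 = 0.565·(+119)/4 = 16.81 W m^-2.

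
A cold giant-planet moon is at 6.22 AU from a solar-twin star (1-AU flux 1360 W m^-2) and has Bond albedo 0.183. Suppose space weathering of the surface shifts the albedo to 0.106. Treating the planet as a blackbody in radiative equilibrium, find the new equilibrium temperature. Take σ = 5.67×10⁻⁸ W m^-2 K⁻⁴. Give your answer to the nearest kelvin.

Flux at the orbit: S = 1360/(6.22)² = 35.15 W m^-2.
With the new albedo, S(1−α₂)/4 = 7.857 W m^-2, so T₂ = 108.5 K.

108 K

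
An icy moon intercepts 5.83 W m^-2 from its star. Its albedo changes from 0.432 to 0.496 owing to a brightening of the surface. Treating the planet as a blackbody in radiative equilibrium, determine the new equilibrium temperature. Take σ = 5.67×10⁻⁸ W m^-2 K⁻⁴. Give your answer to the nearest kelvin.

New equilibrium: T₂ = [(1−0.496)·5.830/(4σ)]^(1/4) = 59.99 K.

60 K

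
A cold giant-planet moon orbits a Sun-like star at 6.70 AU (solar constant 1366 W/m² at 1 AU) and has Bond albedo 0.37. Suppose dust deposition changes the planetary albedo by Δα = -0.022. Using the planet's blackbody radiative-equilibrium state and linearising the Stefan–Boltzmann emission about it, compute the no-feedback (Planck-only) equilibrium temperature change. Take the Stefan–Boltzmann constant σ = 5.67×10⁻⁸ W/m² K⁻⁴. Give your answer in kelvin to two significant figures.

Irradiance scales as 1/d², so S = 1366 W/m² × (1/6.70)² = 30.43 W/m².
The baseline emission temperature is T_e = 95.88 K.
The change in absorbed flux is Δ[S(1−α)/4] = −SΔα/4 = 0.1674 W/m².
Linearising σT⁴ gives d(σT⁴)/dT = 4σT_e³ = 0.1999 W/m² per K.
ΔT₀ = ΔF/λ_P = 0.1674/0.1999 = 0.837 K.

0.84 K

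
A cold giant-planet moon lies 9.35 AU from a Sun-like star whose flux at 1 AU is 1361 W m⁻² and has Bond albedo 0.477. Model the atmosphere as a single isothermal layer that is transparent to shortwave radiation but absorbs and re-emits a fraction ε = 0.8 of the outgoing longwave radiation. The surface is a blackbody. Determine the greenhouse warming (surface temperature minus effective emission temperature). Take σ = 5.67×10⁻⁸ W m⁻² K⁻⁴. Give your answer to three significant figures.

By the inverse-square law, S = 1361/9.35² = 15.57 W m⁻².
The planet radiates to space at T_e = [S(1−α)/(4σ)]^(1/4) = 77.41 K.
The surface balance (absorbed SW + ε·downward IR = σT_s⁴) with T_a⁴ = T_s⁴/2 reduces to T_s = T_e·[2/(2−ε)]^¼ = 87.95 K.
The atmosphere warms the surface by 10.54 K.

10.5 K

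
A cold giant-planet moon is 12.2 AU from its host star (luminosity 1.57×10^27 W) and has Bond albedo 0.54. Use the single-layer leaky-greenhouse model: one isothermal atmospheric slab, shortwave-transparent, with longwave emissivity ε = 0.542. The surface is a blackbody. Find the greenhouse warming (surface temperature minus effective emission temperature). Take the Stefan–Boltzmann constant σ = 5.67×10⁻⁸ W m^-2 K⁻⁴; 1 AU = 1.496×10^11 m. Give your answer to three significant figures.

d = 12.2 × 1.496×10^11 m = 1.825×10^12 m.
S = L/(4πd²) = 37.51 W m^-2.
The planet radiates to space at T_e = [S(1−α)/(4σ)]^(1/4) = 93.39 K.
The surface balance (absorbed SW + ε·downward IR = σT_s⁴) with T_a⁴ = T_s⁴/2 reduces to T_s = T_e·[2/(2−ε)]^¼ = 101.1 K.
The atmosphere warms the surface by 7.679 K.

7.68 kelvin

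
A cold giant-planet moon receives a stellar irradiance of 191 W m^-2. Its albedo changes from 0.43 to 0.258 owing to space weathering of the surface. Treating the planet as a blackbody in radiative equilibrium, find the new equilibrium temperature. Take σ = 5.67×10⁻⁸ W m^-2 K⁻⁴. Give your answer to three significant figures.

New equilibrium: T₂ = [(1−0.258)·191.0/(4σ)]^(1/4) = 158.1 K.

158 K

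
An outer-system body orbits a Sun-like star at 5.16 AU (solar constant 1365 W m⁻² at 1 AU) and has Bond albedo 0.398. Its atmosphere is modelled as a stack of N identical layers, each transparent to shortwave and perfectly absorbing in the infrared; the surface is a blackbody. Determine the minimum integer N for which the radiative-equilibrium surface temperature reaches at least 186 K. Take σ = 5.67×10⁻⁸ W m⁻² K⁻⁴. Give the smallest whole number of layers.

Flux at the orbit: S = 1365/(5.16)² = 51.27 W m⁻².
OLR = S(1−α)/4 = 7.716 W m⁻²; the top layer radiates at T_e = 108.0 K.
Need (N+1)T_e⁴ ≥ T_s⁴, i.e. N+1 ≥ (186/108.0)⁴ = 8.796.
Rounding up, N = 8.

8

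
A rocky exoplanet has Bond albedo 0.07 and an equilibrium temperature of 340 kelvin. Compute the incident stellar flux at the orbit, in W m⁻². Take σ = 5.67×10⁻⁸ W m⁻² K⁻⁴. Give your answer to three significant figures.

From S(1−α)/4 = σT⁴: S = 4σT⁴/(1−α).
σT⁴ = 5.67×10⁻⁸·(340)⁴ = 757.7 W m⁻².
S = 4·757.7/0.93 = 3259 W m⁻².

3260 W m⁻²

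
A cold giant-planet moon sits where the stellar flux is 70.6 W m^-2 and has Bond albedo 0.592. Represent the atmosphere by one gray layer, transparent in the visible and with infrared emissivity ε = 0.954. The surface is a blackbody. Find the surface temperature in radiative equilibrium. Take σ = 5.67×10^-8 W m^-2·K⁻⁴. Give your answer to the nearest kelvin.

At the top of the atmosphere, σT_e⁴ = S(1−α)/4 = 7.201 W m^-2, giving T_e = 106.2 K.
Surface balance with a leaky layer gives σT_s⁴ = σT_e⁴·2/(2−ε), so T_s = T_e·[2/(2−0.954)]^(1/4) = 124.8 K.

125 K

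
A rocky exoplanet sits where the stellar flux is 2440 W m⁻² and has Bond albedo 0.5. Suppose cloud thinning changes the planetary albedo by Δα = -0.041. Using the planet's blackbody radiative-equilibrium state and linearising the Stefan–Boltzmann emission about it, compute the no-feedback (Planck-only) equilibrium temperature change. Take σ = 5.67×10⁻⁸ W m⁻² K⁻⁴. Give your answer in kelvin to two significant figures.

Unperturbed T_e = [2440·(1−0.5)/(4σ)]^¼ = 270.8 K.
TOA radiative forcing: ΔF = −S·Δα/4 = −2440·(-0.041)/4 = 25.01 W m⁻².
Linearising σT⁴ gives d(σT⁴)/dT = 4σT_e³ = 4.505 W m⁻² per K.
Hence the no-feedback warming is ΔF/(4σT_e³) = 5.55 K.

5.6 K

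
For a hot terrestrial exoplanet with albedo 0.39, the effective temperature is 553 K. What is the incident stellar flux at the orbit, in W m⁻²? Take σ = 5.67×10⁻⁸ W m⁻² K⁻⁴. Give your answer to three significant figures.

Invert the energy balance for S: S = 4σT⁴/(1−α).
The emitted flux is σT⁴ = 5303 W m⁻².
S = 4·5303/0.61 = 34770 W m⁻².

34800 W m⁻²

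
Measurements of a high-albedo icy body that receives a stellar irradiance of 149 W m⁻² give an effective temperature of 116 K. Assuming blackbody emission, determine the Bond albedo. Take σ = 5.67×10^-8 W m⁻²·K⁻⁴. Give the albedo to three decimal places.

0.724

From σT⁴ = S(1−α)/4 we invert for α: 1−α = 4σT⁴/S.
σT⁴ = 10.27 W m⁻², so 4σT⁴ = 41.07 W m⁻².
1−α = 41.07/149.0 = 0.2756, so α = 0.7244.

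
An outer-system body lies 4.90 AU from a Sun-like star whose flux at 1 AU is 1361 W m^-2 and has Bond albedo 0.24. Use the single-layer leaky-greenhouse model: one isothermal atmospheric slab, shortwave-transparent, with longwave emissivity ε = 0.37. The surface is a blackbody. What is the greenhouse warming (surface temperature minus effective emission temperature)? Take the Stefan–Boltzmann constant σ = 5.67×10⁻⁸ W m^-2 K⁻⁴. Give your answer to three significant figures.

6.16 K

By the inverse-square law, S = 1361/4.90² = 56.68 W m^-2.
Effective emission temperature (TOA balance): σT_e⁴ = S(1−α)/4 = 10.77 W m^-2 → T_e = 117.4 K.
For a single slab of emissivity ε, T_s⁴ = 2T_e⁴/(2−ε); thus T_s = 117.4·(1.227)^(1/4) = 123.6 K.
Greenhouse warming: T_s − T_e = 6.160 K.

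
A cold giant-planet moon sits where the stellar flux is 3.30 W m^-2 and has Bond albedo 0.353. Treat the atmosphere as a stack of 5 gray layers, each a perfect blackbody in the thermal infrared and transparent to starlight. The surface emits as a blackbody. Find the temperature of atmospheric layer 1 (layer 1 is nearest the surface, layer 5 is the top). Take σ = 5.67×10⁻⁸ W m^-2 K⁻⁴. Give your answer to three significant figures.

Top-of-atmosphere balance: σT_e⁴ = S(1−α)/4 = 0.5338 W m^-2 → T_e = 55.39 K.
In the N-layer model, layer k (counted from the surface) has T_k = (N+1−k)^(1/4)·T_e.
T_1 = (5)^(1/4)·55.39 = 82.83 K.

82.8 K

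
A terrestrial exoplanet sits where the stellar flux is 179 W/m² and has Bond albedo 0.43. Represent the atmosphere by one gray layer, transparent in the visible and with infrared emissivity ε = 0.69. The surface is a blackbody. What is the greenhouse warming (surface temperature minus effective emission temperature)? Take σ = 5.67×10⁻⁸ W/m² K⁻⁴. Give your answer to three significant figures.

16.2 K

At the top of the atmosphere, σT_e⁴ = S(1−α)/4 = 25.51 W/m², giving T_e = 145.6 K.
Surface balance with a leaky layer gives σT_s⁴ = σT_e⁴·2/(2−ε), so T_s = T_e·[2/(2−0.69)]^(1/4) = 161.9 K.
The atmosphere warms the surface by 16.25 K.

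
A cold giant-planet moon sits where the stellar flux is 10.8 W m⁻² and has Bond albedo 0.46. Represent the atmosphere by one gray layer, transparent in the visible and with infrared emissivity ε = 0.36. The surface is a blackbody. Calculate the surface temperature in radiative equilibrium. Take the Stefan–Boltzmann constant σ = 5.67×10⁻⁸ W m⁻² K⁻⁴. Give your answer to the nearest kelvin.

75 K

At the top of the atmosphere, σT_e⁴ = S(1−α)/4 = 1.458 W m⁻², giving T_e = 71.21 K.
The surface balance (absorbed SW + ε·downward IR = σT_s⁴) with T_a⁴ = T_s⁴/2 reduces to T_s = T_e·[2/(2−ε)]^¼ = 74.83 K.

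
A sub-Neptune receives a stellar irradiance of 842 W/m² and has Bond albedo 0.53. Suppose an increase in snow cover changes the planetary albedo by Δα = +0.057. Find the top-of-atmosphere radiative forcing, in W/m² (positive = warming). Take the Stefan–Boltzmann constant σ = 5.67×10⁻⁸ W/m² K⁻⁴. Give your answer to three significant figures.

TOA radiative forcing: ΔF = −S·Δα/4 = −842.0·(+0.057)/4 = -12.00 W/m².

-12.0 W/m²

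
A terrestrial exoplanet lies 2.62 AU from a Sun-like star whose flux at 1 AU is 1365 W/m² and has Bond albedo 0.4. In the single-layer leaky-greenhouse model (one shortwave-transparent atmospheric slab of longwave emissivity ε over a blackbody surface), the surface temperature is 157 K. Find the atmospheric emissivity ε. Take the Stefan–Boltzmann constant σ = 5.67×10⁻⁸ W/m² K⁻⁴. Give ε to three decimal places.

Flux at the orbit: S = 1365/(2.62)² = 198.9 W/m².
First, T_e = [198.9·(1−0.4)/(4σ)]^(1/4) = 151.4 K.
Inverting T_s⁴ = 2T_e⁴/(2−ε): (T_e/T_s)⁴ = 0.8658, so ε = 2(1 − 0.8658) = 0.2683.

0.268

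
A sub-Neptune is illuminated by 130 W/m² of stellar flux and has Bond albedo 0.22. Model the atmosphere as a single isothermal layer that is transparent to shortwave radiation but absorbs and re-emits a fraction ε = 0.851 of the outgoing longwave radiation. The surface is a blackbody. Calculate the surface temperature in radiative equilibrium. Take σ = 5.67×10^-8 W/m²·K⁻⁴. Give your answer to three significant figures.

167 K

At the top of the atmosphere, σT_e⁴ = S(1−α)/4 = 25.35 W/m², giving T_e = 145.4 K.
Surface balance with a leaky layer gives σT_s⁴ = σT_e⁴·2/(2−ε), so T_s = T_e·[2/(2−0.851)]^(1/4) = 167.0 K.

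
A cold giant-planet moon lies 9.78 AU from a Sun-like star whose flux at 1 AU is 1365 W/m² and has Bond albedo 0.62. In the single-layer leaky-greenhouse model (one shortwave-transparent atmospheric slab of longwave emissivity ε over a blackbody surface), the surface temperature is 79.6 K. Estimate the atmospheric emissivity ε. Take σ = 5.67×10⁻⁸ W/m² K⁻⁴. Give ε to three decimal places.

0.809

Irradiance scales as 1/d², so S = 1365 W/m² × (1/9.78)² = 14.27 W/m².
First, T_e = [14.27·(1−0.62)/(4σ)]^(1/4) = 69.93 K.
T_s⁴ = T_e⁴·2/(2−ε) → ε = 2 − 2(T_e/T_s)⁴ = 2 − 2·(69.93/79.6)⁴ = 0.8088.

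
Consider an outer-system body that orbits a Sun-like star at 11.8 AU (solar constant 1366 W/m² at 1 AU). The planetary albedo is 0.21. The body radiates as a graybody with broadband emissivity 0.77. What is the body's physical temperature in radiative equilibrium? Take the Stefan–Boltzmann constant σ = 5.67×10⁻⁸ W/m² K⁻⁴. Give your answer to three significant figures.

81.6 K

Flux at the orbit: S = 1366/(11.8)² = 9.810 W/m².
Absorbed flux (global mean): S(1−α)/4 = 9.810·0.79/4 = 1.938 W/m².
Equating to εσT⁴ with ε = 0.77: T = (1.938/0.77σ)^(1/4) = 81.62 K.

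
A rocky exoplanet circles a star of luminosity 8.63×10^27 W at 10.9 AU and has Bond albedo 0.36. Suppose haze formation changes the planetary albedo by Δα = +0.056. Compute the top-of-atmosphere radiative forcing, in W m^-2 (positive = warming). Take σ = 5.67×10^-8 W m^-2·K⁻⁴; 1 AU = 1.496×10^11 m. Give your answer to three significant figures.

d = 10.9 × 1.496×10^11 m = 1.631×10^12 m.
Spreading L over a sphere of radius d: S = 8.63×10^27/(4π·1.63×10^12²) = 258.3 W m^-2.
The change in absorbed flux is Δ[S(1−α)/4] = −SΔα/4 = -3.616 W m^-2.

-3.62 W m^-2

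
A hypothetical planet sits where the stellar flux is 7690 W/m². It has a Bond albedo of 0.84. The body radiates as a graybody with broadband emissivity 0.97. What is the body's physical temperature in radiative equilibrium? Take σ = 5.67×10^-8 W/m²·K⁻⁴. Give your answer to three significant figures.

273 kelvin

Averaging over the sphere, the absorbed flux is S(1−α)/4 = 307.6 W/m².
Equating to εσT⁴ with ε = 0.97: T = (307.6/0.97σ)^(1/4) = 273.5 K.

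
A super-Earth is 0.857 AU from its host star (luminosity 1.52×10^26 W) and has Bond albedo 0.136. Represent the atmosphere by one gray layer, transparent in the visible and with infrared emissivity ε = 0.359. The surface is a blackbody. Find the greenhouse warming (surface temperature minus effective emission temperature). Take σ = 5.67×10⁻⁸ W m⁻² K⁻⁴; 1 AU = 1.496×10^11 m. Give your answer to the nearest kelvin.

Orbital distance: d = 0.857 AU = 1.282×10^11 m.
S = L/(4πd²) = 735.9 W m⁻².
Effective emission temperature (TOA balance): σT_e⁴ = S(1−α)/4 = 159.0 W m⁻² → T_e = 230.1 K.
The surface balance (absorbed SW + ε·downward IR = σT_s⁴) with T_a⁴ = T_s⁴/2 reduces to T_s = T_e·[2/(2−ε)]^¼ = 241.8 K.
The atmosphere warms the surface by 11.67 K.

12 K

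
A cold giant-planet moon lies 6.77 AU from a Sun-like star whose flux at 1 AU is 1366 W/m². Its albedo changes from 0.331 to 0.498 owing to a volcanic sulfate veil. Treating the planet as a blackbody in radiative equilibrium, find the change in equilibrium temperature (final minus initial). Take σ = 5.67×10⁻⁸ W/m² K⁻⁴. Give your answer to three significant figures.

-6.71 K

By the inverse-square law, S = 1366/6.77² = 29.80 W/m².
Initial: T₁ = [S(1−0.331)/(4σ)]^(1/4) = 96.83 K.
With α = 0.498, T₂ = 90.12 K.
Change: 90.12 − 96.83 = -6.708 K.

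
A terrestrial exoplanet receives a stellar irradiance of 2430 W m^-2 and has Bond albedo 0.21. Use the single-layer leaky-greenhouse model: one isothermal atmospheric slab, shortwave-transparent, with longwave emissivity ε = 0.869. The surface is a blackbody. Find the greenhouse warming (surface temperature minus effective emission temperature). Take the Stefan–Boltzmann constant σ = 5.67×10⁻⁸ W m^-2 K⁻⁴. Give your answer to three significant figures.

The planet radiates to space at T_e = [S(1−α)/(4σ)]^(1/4) = 303.3 K.
Surface balance with a leaky layer gives σT_s⁴ = σT_e⁴·2/(2−ε), so T_s = T_e·[2/(2−0.869)]^(1/4) = 349.8 K.
T_s − T_e = 349.8 − 303.3 = 46.46 K.

46.5 kelvin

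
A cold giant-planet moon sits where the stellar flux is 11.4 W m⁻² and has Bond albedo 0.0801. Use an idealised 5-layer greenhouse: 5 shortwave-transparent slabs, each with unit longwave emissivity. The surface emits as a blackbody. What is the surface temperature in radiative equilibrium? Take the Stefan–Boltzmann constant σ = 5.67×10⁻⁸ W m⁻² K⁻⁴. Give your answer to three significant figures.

Top-of-atmosphere balance: σT_e⁴ = S(1−α)/4 = 2.622 W m⁻² → T_e = 82.46 K.
Layer-by-layer balance gives σT_s⁴ = (N+1)σT_e⁴, so T_s = 6^¼·82.46 = 129.1 K.

129 kelvin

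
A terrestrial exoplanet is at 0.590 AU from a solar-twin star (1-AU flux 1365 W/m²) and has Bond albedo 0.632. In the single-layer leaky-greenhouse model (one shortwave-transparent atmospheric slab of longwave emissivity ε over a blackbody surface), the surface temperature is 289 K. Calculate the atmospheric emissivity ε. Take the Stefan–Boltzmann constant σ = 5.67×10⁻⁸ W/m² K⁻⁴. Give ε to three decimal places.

0.176

Flux at the orbit: S = 1365/(0.590)² = 3921 W/m².
First, T_e = [3921·(1−0.632)/(4σ)]^(1/4) = 282.4 K.
Inverting T_s⁴ = 2T_e⁴/(2−ε): (T_e/T_s)⁴ = 0.9121, so ε = 2(1 − 0.9121) = 0.1758.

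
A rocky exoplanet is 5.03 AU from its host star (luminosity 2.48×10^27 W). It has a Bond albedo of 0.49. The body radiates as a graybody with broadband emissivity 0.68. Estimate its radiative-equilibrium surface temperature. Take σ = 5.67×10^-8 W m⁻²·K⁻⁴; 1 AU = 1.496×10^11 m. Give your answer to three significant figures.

184 K

Orbital distance: d = 5.03 AU = 7.525×10^11 m.
S = L/(4πd²) = 348.5 W m⁻².
Averaging over the sphere, the absorbed flux is S(1−α)/4 = 44.44 W m⁻².
Radiative balance εσT⁴ = 44.44 gives T = [44.44/(0.68·σ)]^(1/4) = 184.3 K.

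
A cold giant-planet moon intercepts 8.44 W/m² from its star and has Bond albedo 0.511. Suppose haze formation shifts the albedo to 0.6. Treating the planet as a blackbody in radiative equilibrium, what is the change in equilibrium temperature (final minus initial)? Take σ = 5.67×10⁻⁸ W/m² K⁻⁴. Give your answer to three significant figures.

-3.20 kelvin

Before: T₁ = [8.440·0.489/(4σ)]^(1/4) = 65.31 K.
After:  T₂ = [8.440·0.4/(4σ)]^(1/4) = 62.11 K.
Change: 62.11 − 65.31 = -3.199 K.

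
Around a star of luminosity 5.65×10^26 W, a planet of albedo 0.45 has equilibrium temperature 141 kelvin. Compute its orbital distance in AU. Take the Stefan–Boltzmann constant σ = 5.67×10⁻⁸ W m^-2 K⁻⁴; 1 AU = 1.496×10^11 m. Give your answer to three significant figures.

The flux needed for this T is 4σT⁴/(1−0.45) = 163.0 W m^-2.
From L = 4πd²S, d = √(5.65×10^26/(4π·163.0)) = 5.252×10^11 m = 3.511 AU.

3.51 AU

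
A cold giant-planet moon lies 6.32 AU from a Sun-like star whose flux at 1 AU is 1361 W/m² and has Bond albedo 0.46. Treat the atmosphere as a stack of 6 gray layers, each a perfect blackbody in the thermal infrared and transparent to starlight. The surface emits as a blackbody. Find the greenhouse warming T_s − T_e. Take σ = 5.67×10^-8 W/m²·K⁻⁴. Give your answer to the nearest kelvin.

59 K

By the inverse-square law, S = 1361/6.32² = 34.07 W/m².
OLR = S(1−α)/4 = 4.600 W/m²; the top layer radiates at T_e = 94.91 K.
T_s = (N+1)^(1/4)·T_e = 154.4 K.
Warming: T_s − T_e = 59.47 K.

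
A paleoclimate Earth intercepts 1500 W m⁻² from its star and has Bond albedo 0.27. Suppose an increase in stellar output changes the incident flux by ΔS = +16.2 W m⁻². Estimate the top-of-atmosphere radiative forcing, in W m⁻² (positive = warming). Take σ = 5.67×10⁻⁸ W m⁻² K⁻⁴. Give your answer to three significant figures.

2.96 W m⁻²

TOA radiative forcing: ΔF = (1−α)ΔS/4 = 0.73·(+16.2)/4 = 2.956 W m⁻².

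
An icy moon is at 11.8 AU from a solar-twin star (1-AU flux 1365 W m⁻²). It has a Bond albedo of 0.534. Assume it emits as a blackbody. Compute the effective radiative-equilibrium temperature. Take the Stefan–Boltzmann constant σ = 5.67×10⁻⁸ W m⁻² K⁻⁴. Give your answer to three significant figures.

67.0 K

By the inverse-square law, S = 1365/11.8² = 9.803 W m⁻².
The planet absorbs (1−α)S over its disc πR² and re-emits over 4πR², so the mean absorbed flux is (1−0.534)·9.803/4 = 1.142 W m⁻².
Set σT⁴ = 1.142 → T = (1.142/σ)^(1/4) = 66.99 K.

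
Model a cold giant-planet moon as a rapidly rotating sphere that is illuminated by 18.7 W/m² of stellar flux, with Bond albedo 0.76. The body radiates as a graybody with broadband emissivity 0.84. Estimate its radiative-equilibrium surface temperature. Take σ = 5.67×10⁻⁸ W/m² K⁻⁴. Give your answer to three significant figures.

69.7 K

Absorbed flux (global mean): S(1−α)/4 = 18.70·0.24/4 = 1.122 W/m².
Equating to εσT⁴ with ε = 0.84: T = (1.122/0.84σ)^(1/4) = 69.67 K.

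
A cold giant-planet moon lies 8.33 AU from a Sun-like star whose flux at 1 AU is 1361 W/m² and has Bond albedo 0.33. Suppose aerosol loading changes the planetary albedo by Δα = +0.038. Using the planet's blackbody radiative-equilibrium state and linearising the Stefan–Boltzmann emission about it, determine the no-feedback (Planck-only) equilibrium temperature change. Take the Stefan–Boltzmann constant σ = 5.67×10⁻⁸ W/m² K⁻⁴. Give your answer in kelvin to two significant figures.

By the inverse-square law, S = 1361/8.33² = 19.61 W/m².
Unperturbed T_e = [19.61·(1−0.33)/(4σ)]^¼ = 87.25 K.
TOA radiative forcing: ΔF = −S·Δα/4 = −19.61·(+0.038)/4 = -0.1863 W/m².
The Planck feedback parameter is 4σT_e³ = 0.1506 W/m²/K.
Hence the no-feedback warming is ΔF/(4σT_e³) = -1.24 K.

-1.2 kelvin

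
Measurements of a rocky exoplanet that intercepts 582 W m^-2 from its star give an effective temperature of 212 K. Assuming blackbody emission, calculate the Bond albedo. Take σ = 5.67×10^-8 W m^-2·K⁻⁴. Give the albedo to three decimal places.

Rearranging the radiative balance, α = 1 − 4σT⁴/S.
σT⁴ = 114.5 W m^-2, so 4σT⁴ = 458.1 W m^-2.
Hence α = 1 − 458.1/582.0 = 0.2128.

0.213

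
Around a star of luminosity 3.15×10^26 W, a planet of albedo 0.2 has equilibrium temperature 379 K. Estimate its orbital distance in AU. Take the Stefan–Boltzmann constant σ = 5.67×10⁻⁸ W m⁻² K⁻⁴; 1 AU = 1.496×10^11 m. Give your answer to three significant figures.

0.438 AU

Energy balance gives S = 4σT⁴/(1−α) = 5849 W m⁻².
From L = 4πd²S, d = √(3.15×10^26/(4π·5849)) = 6.546×10^10 m = 0.4376 AU.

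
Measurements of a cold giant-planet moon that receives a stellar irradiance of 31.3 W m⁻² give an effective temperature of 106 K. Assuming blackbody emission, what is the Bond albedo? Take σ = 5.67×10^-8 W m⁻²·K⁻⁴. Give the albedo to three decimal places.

0.085

From σT⁴ = S(1−α)/4 we invert for α: 1−α = 4σT⁴/S.
σT⁴ = 7.158 W m⁻², so 4σT⁴ = 28.63 W m⁻².
Hence α = 1 − 28.63/31.30 = 0.0852.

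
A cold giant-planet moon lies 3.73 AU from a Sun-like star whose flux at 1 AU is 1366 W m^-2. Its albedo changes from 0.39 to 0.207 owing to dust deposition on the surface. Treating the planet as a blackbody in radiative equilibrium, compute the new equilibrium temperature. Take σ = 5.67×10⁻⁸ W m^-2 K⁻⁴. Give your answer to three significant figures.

By the inverse-square law, S = 1366/3.73² = 98.18 W m^-2.
With the new albedo, S(1−α₂)/4 = 19.46 W m^-2, so T₂ = 136.1 K.

136 kelvin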